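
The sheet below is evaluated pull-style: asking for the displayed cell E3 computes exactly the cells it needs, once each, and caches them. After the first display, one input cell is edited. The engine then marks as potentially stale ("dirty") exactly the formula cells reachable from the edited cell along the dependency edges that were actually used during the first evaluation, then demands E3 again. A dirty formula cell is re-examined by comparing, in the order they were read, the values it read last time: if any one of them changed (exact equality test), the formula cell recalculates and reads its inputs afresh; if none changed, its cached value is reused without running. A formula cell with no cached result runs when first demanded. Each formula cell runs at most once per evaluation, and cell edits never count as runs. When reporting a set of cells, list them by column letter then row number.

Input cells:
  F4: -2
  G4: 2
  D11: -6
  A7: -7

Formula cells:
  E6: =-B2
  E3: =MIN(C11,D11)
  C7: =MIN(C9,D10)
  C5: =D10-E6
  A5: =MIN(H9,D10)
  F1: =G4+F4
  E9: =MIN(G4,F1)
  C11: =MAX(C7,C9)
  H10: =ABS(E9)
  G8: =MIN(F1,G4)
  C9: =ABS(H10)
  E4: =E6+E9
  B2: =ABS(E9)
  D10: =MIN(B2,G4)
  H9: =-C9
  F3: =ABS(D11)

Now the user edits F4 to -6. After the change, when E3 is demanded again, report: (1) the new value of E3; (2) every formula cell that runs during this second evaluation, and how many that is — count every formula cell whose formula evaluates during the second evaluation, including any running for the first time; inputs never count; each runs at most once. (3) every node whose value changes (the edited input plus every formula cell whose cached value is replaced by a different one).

Demanding E3 again yields -6.
9 formula cells run: B2, C7, C9, C11, D10, E3, E9, F1, H10.
The nodes whose values change: B2, C7, C9, C11, D10, E9, F1, F4, H10.

First demand of the output computes:
  F1 = 2 + -2 = 0
  E9 = MIN(2, 0) = 0
  B2 = ABS(0) = 0
  D10 = MIN(0, 2) = 0
  H10 = ABS(0) = 0
  C9 = ABS(0) = 0
  C7 = MIN(0, 0) = 0
  C11 = MAX(0, 0) = 0
  E3 = MIN(0, -6) = -6

After the edit, cleaning proceeds:
  F1: a read changed (F4 -2->-6) — executes, giving -4.
  E9: a read changed (F1 0->-4) — executes, giving -4.
  B2: a read changed (E9 0->-4) — executes, giving 4.
  D10: a read changed (B2 0->4) — executes, giving 2.
  H10: a read changed (E9 0->-4) — executes, giving 4.
  C9: a read changed (H10 0->4) — executes, giving 4.
  C7: a read changed (C9 0->4; D10 0->2) — executes, giving 2.
  C11: a read changed (C7 0->2; C9 0->4) — executes, giving 4.
  E3: a read changed (C11 0->4) — executes, giving -6 — identical to its old value.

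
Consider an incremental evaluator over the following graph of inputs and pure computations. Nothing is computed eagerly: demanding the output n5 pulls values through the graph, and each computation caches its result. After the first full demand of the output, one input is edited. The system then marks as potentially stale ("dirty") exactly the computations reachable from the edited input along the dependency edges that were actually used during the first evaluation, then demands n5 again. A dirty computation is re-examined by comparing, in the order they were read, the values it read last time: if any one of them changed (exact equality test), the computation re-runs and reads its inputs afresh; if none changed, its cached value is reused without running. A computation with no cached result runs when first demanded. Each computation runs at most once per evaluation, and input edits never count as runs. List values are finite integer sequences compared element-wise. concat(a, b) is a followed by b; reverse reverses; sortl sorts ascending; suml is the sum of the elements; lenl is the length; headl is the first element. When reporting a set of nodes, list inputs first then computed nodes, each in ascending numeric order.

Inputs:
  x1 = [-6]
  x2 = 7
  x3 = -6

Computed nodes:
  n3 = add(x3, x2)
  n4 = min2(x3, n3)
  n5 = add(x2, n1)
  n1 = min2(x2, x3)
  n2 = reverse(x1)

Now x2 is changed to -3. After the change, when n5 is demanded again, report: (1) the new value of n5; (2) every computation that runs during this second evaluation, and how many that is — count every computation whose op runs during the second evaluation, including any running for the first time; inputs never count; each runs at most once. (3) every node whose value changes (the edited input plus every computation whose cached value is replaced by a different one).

Initial pass — values computed on the first demand:
  n1 = min2(7, -6) = -6
  n5 = add(7, -6) = 1

Second demand — change propagation:
  n1: re-runs because x2 7->-3; new result -6 (unchanged).
  n5: re-runs because x2 7->-3; new result -9.

n5 now evaluates to -9.
Run set: n1, n5 (2 run).
Changed values: x2, n5.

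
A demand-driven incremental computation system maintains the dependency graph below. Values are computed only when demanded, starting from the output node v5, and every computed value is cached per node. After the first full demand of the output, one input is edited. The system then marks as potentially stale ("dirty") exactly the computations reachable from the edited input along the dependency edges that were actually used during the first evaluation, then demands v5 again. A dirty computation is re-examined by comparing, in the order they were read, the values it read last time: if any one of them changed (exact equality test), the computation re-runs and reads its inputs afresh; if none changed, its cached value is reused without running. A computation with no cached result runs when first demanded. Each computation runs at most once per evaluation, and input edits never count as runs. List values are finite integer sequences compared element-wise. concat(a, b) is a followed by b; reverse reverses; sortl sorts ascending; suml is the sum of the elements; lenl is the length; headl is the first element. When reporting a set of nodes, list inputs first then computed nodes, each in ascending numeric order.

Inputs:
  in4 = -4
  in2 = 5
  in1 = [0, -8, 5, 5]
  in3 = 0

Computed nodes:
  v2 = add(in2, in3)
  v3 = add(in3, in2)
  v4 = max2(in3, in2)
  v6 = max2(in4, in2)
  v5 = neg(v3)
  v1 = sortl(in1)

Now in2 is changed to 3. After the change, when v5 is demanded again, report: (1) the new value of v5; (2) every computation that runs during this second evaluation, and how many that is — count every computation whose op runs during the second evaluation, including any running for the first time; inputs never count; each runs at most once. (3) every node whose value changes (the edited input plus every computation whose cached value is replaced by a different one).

First evaluation (everything demanded from the output):
  v3 = add(0, 5) = 5
  v5 = neg(5) = -5

Propagation after the edit:
  v3: runs — in2 5->3; result 3.
  v5: runs — v3 5->3; result -3.

New value of v5: -3.
Computations that run: v3, v5 — 2 in total.
Values that change: in2, v3, v5.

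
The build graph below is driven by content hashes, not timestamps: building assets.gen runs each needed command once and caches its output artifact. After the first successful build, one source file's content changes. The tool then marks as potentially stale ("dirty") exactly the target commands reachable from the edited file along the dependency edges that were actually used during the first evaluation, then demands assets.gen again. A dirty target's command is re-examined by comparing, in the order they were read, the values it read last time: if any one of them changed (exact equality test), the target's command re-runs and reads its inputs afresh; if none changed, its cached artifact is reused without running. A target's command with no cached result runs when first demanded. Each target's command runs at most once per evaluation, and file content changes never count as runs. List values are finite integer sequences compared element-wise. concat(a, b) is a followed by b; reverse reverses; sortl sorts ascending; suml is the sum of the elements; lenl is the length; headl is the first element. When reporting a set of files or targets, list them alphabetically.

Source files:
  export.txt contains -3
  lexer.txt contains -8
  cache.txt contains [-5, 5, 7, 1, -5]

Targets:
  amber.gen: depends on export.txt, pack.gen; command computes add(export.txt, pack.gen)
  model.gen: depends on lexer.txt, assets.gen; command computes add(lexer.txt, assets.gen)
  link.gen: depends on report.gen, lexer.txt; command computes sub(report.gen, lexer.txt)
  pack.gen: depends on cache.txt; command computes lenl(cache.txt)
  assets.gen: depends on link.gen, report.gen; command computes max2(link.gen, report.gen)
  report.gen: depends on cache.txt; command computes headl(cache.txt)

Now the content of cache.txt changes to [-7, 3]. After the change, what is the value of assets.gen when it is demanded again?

assets.gen now evaluates to 1.

Initial pass — values computed on the first demand:
  report.gen = headl([-5, 5, 7, 1, -5]) = -5
  link.gen = sub(-5, -8) = 3
  assets.gen = max2(3, -5) = 3

Second demand — change propagation:
  report.gen: re-runs because cache.txt [-5, 5, 7, 1, -5]->[-7, 3]; new result -7.
  link.gen: re-runs because report.gen -5->-7; new result 1.
  assets.gen: re-runs because link.gen 3->1; report.gen -5->-7; new result 1.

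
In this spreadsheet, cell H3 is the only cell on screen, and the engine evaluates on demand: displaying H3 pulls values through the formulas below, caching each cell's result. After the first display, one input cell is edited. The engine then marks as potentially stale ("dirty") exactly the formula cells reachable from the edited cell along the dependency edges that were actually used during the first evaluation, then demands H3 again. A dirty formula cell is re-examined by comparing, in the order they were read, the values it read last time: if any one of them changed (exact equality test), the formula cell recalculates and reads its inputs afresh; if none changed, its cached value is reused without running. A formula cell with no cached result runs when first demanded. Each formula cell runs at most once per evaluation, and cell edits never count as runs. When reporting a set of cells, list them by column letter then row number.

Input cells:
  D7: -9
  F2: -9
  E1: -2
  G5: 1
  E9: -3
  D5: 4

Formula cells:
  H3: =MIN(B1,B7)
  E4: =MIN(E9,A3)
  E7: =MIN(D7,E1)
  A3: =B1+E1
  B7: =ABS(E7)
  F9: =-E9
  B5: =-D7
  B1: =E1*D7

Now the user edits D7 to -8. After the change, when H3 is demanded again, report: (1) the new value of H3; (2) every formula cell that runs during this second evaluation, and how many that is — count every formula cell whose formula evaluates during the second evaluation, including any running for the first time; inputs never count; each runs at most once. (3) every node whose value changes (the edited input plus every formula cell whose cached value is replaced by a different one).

H3 now evaluates to 8.
Run set: B1, B7, E7, H3 (4 run).
Changed values: B1, B7, D7, E7, H3.

Initial pass — values computed on the first demand:
  B1 = -2 * -9 = 18
  E7 = MIN(-9, -2) = -9
  B7 = ABS(-9) = 9
  H3 = MIN(18, 9) = 9

Second demand — change propagation:
  B1: re-runs because D7 -9->-8; new result 16.
  E7: re-runs because D7 -9->-8; new result -8.
  B7: re-runs because E7 -9->-8; new result 8.
  H3: re-runs because B1 18->16; B7 9->8; new result 8.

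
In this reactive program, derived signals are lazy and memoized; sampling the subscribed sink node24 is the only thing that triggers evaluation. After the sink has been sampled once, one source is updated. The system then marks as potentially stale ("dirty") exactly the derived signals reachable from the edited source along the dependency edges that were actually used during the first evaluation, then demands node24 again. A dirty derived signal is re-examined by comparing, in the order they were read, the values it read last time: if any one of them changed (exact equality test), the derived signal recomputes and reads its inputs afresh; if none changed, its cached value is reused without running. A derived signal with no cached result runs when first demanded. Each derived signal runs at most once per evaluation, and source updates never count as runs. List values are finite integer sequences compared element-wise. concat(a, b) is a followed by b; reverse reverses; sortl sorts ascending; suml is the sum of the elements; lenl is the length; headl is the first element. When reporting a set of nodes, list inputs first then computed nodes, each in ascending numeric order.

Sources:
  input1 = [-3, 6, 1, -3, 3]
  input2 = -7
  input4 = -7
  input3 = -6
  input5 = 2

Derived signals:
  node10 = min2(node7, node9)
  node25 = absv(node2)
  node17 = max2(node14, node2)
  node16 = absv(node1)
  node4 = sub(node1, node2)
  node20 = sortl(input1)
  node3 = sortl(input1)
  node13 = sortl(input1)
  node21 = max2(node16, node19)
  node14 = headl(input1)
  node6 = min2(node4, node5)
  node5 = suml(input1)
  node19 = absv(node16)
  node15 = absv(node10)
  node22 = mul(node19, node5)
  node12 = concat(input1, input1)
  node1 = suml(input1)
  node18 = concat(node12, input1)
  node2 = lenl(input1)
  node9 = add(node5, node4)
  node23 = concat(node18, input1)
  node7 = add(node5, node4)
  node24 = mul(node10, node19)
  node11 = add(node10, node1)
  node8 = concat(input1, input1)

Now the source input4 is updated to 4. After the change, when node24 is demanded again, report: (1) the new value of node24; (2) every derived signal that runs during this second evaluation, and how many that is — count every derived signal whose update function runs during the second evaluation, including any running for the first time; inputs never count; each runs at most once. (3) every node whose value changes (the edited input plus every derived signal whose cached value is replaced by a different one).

First demand of the output computes:
  node1 = suml([-3, 6, 1, -3, 3]) = 4
  node2 = lenl([-3, 6, 1, -3, 3]) = 5
  node4 = sub(4, 5) = -1
  node5 = suml([-3, 6, 1, -3, 3]) = 4
  node7 = add(4, -1) = 3
  node9 = add(4, -1) = 3
  node10 = min2(3, 3) = 3
  node16 = absv(4) = 4
  node19 = absv(4) = 4
  node24 = mul(3, 4) = 12

After the edit, cleaning proceeds:
  no node depends on input4 at all; the second demand re-runs nothing.

Note the shortcut — nothing in the graph depends on input4 at all, so no recomputation happens.

Demanding node24 again yields 12.
0 derived signals run: none.
The nodes whose values change: input4.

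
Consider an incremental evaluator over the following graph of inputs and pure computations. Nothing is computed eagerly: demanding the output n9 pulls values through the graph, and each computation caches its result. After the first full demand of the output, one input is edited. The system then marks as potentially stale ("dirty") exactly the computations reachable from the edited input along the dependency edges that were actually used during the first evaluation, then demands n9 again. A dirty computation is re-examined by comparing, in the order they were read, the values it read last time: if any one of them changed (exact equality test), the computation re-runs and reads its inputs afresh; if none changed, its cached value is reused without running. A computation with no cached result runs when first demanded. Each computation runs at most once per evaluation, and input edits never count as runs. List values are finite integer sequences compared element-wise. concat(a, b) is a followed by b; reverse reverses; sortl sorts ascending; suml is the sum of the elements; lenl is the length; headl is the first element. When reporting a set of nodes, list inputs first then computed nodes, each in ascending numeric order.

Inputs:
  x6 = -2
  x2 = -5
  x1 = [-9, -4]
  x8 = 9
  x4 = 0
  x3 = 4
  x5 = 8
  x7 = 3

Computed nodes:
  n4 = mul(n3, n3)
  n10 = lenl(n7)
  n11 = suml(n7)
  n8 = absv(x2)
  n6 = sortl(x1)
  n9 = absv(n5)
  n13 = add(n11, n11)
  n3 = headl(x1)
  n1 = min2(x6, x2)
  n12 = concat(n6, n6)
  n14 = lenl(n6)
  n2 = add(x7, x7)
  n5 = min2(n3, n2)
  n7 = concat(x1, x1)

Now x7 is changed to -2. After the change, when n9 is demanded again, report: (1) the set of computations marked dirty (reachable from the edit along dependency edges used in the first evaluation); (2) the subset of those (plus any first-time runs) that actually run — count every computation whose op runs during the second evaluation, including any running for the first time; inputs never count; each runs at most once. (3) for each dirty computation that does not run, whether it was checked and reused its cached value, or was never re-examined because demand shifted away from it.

Dirty set: n2, n5, n9.
Run set: n2, n5 (2 run).
Re-examined without running (cache reused): n9.
The important point: n5 recomputes to an identical value, and the output ends up unchanged.

Initial pass — values computed on the first demand:
  n2 = add(3, 3) = 6
  n3 = headl([-9, -4]) = -9
  n5 = min2(-9, 6) = -9
  n9 = absv(-9) = 9

Second demand — change propagation:
  n2: re-runs because x7 3->-2; x7 3->-2; new result -4.
  n5: re-runs because n2 6->-4; new result -9 (unchanged).
  n9: re-examined; everything it read last time is the same (n5 unchanged) — cache 9 kept, no run.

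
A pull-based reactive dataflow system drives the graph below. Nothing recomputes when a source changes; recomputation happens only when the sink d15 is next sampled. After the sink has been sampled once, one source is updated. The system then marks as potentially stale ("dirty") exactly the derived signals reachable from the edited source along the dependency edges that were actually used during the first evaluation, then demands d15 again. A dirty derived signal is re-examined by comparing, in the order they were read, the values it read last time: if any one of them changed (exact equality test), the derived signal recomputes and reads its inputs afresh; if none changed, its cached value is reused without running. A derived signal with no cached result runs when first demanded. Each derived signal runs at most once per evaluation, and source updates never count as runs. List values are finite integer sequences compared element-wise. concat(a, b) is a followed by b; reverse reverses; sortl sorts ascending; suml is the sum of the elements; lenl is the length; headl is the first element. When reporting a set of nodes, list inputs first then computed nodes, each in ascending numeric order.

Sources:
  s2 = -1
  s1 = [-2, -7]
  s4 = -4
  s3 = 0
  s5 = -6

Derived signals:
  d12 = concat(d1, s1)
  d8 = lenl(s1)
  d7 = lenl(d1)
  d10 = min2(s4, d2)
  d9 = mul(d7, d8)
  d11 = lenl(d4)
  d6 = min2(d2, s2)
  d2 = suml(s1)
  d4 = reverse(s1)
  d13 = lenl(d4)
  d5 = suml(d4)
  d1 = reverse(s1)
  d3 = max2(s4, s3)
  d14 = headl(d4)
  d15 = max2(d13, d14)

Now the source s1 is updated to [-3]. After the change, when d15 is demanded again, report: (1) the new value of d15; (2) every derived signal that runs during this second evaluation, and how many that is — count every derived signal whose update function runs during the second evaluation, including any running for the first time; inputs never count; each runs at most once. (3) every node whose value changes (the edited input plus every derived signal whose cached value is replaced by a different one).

First evaluation (everything demanded from the output):
  d4 = reverse([-2, -7]) = [-7, -2]
  d13 = lenl([-7, -2]) = 2
  d14 = headl([-7, -2]) = -7
  d15 = max2(2, -7) = 2

Propagation after the edit:
  d4: runs — s1 [-2, -7]->[-3]; result [-3].
  d13: runs — d4 [-7, -2]->[-3]; result 1.
  d14: runs — d4 [-7, -2]->[-3]; result -3.
  d15: runs — d13 2->1; d14 -7->-3; result 1.

New value of d15: 1.
Derived signals that run: d4, d13, d14, d15 — 4 in total.
Values that change: s1, d4, d13, d14, d15.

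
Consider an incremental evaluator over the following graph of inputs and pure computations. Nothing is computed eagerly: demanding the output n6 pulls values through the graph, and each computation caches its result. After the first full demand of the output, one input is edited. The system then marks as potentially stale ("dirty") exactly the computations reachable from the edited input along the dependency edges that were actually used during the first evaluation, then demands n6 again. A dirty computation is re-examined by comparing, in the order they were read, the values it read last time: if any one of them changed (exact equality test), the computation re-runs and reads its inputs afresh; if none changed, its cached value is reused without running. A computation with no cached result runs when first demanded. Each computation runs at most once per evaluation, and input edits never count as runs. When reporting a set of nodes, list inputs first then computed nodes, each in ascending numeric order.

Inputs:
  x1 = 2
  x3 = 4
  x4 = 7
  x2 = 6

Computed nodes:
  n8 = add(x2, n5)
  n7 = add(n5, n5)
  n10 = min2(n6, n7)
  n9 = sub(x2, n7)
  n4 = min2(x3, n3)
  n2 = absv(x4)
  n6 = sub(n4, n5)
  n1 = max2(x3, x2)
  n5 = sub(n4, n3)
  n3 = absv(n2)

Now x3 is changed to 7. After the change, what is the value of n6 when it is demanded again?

n6 now evaluates to 7.

Initial pass — values computed on the first demand:
  n2 = absv(7) = 7
  n3 = absv(7) = 7
  n4 = min2(4, 7) = 4
  n5 = sub(4, 7) = -3
  n6 = sub(4, -3) = 7

Second demand — change propagation:
  n4: re-runs because x3 4->7; new result 7.
  n5: re-runs because n4 4->7; new result 0.
  n6: re-runs because n4 4->7; n5 -3->0; new result 7 (unchanged).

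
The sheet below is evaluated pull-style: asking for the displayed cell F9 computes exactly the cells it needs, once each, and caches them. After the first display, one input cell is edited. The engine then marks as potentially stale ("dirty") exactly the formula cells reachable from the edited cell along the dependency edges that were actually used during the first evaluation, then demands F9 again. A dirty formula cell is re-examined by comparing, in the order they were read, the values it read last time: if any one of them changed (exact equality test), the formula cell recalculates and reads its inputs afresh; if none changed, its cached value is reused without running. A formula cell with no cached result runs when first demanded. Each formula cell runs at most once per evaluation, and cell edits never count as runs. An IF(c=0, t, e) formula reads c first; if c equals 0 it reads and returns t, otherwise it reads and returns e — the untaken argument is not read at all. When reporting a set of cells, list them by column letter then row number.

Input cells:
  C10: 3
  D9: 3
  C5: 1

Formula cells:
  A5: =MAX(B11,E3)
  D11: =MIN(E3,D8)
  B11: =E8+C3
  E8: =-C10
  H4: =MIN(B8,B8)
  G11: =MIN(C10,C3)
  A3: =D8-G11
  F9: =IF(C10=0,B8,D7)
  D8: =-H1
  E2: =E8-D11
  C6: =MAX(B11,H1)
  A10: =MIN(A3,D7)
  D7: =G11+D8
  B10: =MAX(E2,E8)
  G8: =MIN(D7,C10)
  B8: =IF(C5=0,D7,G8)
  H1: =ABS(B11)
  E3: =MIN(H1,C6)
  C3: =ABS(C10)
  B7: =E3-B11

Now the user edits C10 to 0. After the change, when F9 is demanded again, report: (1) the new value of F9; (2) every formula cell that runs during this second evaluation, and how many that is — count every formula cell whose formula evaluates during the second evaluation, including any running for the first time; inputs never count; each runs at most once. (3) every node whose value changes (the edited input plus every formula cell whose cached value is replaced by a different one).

Demanding F9 again yields 0.
8 formula cells run: B8, B11, C3, D7, E8, F9, G8, G11.
The nodes whose values change: C3, C10, D7, E8, F9, G11.
Note the branch switch — B8, G8 had no cache and run now for the first time.

First demand of the output computes:
  C3 = ABS(3) = 3
  E8 = -(3) = -3
  B11 = -3 + 3 = 0
  G11 = MIN(3, 3) = 3
  H1 = ABS(0) = 0
  D8 = -(0) = 0
  D7 = 3 + 0 = 3
  F9 = IF(C10=0: C10=3 -> else branch D7) = 3

After the edit, cleaning proceeds:
  C3: a read changed (C10 3->0) — executes, giving 0.
  E8: a read changed (C10 3->0) — executes, giving 0.
  B11: a read changed (E8 -3->0; C3 3->0) — executes, giving 0 — identical to its old value.
  G11: a read changed (C10 3->0; C3 3->0) — executes, giving 0.
  H1: dirty, but its reads are unchanged (B11 unchanged); cached 0 stands.
  D8: dirty, but its reads are unchanged (H1 unchanged); cached 0 stands.
  D7: a read changed (G11 3->0) — executes, giving 0.
  G8: had never run; runs now, result 0.
  B8: had never run; runs now, result 0.
  F9: a read changed (C10 3->0; D7 3->0) — executes, giving 0.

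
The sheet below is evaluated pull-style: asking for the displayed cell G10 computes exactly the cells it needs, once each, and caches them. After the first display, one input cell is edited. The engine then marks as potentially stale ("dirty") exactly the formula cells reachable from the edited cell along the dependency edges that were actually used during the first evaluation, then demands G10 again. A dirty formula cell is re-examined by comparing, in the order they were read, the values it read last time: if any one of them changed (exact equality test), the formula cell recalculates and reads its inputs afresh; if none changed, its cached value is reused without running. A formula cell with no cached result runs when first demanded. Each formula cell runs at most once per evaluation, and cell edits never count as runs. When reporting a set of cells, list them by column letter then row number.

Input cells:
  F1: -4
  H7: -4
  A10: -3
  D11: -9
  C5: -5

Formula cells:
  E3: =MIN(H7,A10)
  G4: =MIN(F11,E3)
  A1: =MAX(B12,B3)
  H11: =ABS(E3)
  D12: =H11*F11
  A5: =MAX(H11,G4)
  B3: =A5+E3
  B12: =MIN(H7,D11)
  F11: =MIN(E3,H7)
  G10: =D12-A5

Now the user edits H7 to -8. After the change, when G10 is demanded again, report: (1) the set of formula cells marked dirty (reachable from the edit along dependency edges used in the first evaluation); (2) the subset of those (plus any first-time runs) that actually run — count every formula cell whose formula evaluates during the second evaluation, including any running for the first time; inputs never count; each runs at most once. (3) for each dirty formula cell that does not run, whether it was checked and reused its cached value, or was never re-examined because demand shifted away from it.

The edit dirties: A5, D12, E3, F11, G4, G10, H11.
7 formula cells run: A5, D12, E3, F11, G4, G10, H11.
No dirty formula cell escaped a run.

First demand of the output computes:
  E3 = MIN(-4, -3) = -4
  F11 = MIN(-4, -4) = -4
  G4 = MIN(-4, -4) = -4
  H11 = ABS(-4) = 4
  A5 = MAX(4, -4) = 4
  D12 = 4 * -4 = -16
  G10 = -16 - 4 = -20

After the edit, cleaning proceeds:
  E3: a read changed (H7 -4->-8) — executes, giving -8.
  F11: a read changed (E3 -4->-8; H7 -4->-8) — executes, giving -8.
  G4: a read changed (F11 -4->-8; E3 -4->-8) — executes, giving -8.
  H11: a read changed (E3 -4->-8) — executes, giving 8.
  A5: a read changed (H11 4->8; G4 -4->-8) — executes, giving 8.
  D12: a read changed (H11 4->8; F11 -4->-8) — executes, giving -64.
  G10: a read changed (D12 -16->-64; A5 4->8) — executes, giving -72.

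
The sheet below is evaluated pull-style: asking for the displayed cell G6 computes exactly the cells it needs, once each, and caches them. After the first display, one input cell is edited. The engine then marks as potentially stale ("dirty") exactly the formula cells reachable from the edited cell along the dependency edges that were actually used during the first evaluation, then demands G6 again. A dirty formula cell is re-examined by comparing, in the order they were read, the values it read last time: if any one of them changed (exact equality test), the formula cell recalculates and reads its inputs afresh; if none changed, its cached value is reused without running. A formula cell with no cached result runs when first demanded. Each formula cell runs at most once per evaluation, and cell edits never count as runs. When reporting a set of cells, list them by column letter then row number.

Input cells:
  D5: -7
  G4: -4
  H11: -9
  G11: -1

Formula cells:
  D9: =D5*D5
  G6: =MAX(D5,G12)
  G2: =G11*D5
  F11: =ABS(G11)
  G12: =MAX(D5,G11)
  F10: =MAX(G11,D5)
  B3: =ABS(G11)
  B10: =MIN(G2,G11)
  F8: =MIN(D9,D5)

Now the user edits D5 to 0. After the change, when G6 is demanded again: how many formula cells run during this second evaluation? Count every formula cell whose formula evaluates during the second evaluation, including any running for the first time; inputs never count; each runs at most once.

First demand of the output computes:
  G12 = MAX(-7, -1) = -1
  G6 = MAX(-7, -1) = -1

After the edit, cleaning proceeds:
  G12: a read changed (D5 -7->0) — executes, giving 0.
  G6: a read changed (D5 -7->0; G12 -1->0) — executes, giving 0.

2 formula cells run: G6, G12.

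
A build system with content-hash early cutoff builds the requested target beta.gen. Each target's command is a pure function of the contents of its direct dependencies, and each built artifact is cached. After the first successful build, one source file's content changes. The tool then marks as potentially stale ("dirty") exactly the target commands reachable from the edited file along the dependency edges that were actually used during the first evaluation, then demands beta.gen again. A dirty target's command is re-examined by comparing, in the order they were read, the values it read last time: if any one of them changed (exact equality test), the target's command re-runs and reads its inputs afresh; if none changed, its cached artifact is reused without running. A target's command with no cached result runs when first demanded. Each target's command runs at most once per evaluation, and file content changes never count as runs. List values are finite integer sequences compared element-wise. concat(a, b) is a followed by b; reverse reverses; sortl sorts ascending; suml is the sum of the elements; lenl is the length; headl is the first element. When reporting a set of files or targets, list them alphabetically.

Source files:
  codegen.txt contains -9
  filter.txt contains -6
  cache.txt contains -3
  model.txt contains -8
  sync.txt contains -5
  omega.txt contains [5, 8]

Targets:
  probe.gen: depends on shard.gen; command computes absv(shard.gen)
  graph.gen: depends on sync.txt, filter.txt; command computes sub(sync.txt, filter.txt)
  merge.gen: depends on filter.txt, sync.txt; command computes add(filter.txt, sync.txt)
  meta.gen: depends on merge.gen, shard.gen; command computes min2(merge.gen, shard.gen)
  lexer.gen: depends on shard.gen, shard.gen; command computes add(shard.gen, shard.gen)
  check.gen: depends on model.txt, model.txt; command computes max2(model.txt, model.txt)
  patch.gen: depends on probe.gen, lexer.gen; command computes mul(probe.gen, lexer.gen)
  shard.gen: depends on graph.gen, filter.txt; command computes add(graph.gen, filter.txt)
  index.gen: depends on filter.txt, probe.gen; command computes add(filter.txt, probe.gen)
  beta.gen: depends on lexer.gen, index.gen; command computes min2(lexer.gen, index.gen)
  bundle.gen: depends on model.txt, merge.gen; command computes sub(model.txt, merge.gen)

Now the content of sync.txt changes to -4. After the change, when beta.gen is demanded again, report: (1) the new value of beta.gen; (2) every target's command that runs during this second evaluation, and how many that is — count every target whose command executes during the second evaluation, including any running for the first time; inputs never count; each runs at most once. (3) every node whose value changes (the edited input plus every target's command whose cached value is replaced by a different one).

First evaluation (everything demanded from the output):
  graph.gen = sub(-5, -6) = 1
  shard.gen = add(1, -6) = -5
  lexer.gen = add(-5, -5) = -10
  probe.gen = absv(-5) = 5
  index.gen = add(-6, 5) = -1
  beta.gen = min2(-10, -1) = -10

Propagation after the edit:
  graph.gen: runs — sync.txt -5->-4; result 2.
  shard.gen: runs — graph.gen 1->2; result -4.
  lexer.gen: runs — shard.gen -5->-4; shard.gen -5->-4; result -8.
  probe.gen: runs — shard.gen -5->-4; result 4.
  index.gen: runs — probe.gen 5->4; result -2.
  beta.gen: runs — lexer.gen -10->-8; index.gen -1->-2; result -8.

New value of beta.gen: -8.
Target commands that run: beta.gen, graph.gen, index.gen, lexer.gen, probe.gen, shard.gen — 6 in total.
Values that change: beta.gen, graph.gen, index.gen, lexer.gen, probe.gen, shard.gen, sync.txt.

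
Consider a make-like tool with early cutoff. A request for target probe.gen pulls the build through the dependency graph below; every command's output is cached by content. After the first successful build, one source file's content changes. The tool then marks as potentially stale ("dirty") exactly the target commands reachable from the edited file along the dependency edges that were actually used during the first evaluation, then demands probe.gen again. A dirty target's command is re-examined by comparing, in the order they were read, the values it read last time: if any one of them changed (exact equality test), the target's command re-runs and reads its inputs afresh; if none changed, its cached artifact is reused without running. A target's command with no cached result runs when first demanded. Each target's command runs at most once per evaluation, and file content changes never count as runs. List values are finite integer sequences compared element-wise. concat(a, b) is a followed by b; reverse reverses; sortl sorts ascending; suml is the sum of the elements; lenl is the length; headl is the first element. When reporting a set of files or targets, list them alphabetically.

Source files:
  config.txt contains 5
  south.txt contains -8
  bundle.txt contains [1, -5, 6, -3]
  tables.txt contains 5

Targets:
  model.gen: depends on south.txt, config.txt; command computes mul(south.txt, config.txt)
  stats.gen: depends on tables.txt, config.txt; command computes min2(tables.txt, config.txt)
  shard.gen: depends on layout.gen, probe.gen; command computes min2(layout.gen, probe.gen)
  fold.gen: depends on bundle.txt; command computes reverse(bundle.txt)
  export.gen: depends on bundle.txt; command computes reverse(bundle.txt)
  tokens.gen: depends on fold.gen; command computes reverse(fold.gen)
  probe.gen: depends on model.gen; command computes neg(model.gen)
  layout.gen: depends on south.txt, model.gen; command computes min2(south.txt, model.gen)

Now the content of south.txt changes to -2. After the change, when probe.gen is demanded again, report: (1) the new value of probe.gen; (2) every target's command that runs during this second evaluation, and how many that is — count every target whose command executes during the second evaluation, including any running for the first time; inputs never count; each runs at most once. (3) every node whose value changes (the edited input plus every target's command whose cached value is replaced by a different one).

Demanding probe.gen again yields 10.
2 target commands run: model.gen, probe.gen.
The nodes whose values change: model.gen, probe.gen, south.txt.

First demand of the output computes:
  model.gen = mul(-8, 5) = -40
  probe.gen = neg(-40) = 40

After the edit, cleaning proceeds:
  model.gen: a read changed (south.txt -8->-2) — executes, giving -10.
  probe.gen: a read changed (model.gen -40->-10) — executes, giving 10.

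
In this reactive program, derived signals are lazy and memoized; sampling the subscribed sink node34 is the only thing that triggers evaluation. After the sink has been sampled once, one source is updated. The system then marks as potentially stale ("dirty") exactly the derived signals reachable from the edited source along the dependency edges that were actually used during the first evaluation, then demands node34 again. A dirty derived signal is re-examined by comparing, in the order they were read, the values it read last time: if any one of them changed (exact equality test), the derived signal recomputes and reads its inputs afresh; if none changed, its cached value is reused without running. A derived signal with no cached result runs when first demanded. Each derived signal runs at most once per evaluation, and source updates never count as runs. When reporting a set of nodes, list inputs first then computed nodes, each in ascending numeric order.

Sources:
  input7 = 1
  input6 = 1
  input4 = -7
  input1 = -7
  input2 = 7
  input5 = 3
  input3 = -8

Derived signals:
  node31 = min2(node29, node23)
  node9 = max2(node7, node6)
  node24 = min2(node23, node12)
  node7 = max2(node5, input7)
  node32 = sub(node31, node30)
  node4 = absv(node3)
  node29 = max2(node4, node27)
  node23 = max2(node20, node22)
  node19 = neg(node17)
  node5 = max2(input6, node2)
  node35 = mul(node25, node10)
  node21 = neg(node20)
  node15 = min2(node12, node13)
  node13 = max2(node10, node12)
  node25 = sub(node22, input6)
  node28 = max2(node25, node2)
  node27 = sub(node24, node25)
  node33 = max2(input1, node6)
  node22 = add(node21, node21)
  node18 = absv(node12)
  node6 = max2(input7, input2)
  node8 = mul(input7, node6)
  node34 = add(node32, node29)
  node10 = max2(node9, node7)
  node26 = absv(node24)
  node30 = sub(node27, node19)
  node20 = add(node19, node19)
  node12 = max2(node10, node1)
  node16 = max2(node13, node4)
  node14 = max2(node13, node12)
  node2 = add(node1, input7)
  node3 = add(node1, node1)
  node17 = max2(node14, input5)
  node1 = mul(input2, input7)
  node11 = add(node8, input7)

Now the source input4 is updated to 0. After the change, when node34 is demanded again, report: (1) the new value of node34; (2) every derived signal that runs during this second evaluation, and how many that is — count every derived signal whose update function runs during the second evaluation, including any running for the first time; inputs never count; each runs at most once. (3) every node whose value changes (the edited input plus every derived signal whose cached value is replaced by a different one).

First demand of the output computes:
  node1 = mul(7, 1) = 7
  node2 = add(7, 1) = 8
  node3 = add(7, 7) = 14
  node4 = absv(14) = 14
  node5 = max2(1, 8) = 8
  node6 = max2(1, 7) = 7
  node7 = max2(8, 1) = 8
  node9 = max2(8, 7) = 8
  node10 = max2(8, 8) = 8
  node12 = max2(8, 7) = 8
  node13 = max2(8, 8) = 8
  node14 = max2(8, 8) = 8
  node17 = max2(8, 3) = 8
  node19 = neg(8) = -8
  node20 = add(-8, -8) = -16
  node21 = neg(-16) = 16
  node22 = add(16, 16) = 32
  node23 = max2(-16, 32) = 32
  node24 = min2(32, 8) = 8
  node25 = sub(32, 1) = 31
  node27 = sub(8, 31) = -23
  node29 = max2(14, -23) = 14
  node30 = sub(-23, -8) = -15
  node31 = min2(14, 32) = 14
  node32 = sub(14, -15) = 29
  node34 = add(29, 14) = 43

After the edit, cleaning proceeds:
  no node depends on input4 at all; the second demand re-runs nothing.

Note the shortcut — nothing in the graph depends on input4 at all, so no recomputation happens.

Demanding node34 again yields 43.
0 derived signals run: none.
The nodes whose values change: input4.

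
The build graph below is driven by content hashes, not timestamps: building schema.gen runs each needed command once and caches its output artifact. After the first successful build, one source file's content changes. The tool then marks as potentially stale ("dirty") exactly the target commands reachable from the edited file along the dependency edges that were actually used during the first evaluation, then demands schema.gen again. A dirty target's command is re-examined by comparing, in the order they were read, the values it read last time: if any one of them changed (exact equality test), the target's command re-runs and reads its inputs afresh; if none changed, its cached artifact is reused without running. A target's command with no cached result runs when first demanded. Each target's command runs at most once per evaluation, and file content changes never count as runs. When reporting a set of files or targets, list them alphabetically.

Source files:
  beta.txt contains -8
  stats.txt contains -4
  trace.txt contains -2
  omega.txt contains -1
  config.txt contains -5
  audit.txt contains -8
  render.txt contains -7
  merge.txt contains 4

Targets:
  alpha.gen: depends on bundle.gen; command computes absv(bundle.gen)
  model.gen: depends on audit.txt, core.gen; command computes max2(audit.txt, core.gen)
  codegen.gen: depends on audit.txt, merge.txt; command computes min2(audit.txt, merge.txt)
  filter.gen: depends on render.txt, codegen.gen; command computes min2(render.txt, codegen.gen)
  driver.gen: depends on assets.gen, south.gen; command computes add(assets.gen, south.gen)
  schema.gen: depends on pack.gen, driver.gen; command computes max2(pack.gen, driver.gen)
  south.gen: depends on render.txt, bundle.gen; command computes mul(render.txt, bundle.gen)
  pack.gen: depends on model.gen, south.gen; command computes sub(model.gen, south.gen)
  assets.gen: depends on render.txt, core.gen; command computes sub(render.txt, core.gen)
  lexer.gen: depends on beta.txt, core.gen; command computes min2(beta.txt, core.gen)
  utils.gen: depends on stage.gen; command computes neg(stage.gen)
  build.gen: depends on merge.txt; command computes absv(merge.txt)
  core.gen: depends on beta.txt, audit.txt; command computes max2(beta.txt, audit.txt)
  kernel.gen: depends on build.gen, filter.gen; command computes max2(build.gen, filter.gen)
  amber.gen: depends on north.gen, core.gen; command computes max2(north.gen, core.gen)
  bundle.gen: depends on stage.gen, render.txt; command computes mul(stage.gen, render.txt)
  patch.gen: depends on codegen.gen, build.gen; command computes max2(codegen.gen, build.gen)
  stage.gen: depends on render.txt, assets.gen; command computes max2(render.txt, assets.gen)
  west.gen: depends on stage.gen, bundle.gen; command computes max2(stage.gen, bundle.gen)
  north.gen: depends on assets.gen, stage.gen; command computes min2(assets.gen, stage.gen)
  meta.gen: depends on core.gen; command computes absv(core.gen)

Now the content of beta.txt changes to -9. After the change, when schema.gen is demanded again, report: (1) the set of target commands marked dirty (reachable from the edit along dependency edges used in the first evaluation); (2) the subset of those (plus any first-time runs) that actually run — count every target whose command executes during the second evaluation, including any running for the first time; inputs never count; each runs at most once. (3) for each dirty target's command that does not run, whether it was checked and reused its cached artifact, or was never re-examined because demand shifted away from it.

Dirty set: assets.gen, bundle.gen, core.gen, driver.gen, model.gen, pack.gen, schema.gen, south.gen, stage.gen.
Run set: core.gen (1 run).
Re-examined without running (cache reused): assets.gen, bundle.gen, driver.gen, model.gen, pack.gen, schema.gen, south.gen, stage.gen.
The important point: core.gen recomputes to an identical value, and the output ends up unchanged.

Initial pass — values computed on the first demand:
  core.gen = max2(-8, -8) = -8
  assets.gen = sub(-7, -8) = 1
  model.gen = max2(-8, -8) = -8
  stage.gen = max2(-7, 1) = 1
  bundle.gen = mul(1, -7) = -7
  south.gen = mul(-7, -7) = 49
  driver.gen = add(1, 49) = 50
  pack.gen = sub(-8, 49) = -57
  schema.gen = max2(-57, 50) = 50

Second demand — change propagation:
  core.gen: re-runs because beta.txt -8->-9; new result -8 (unchanged).
  assets.gen: re-examined; everything it read last time is the same (render.txt unchanged, core.gen unchanged) — cache 1 kept, no run.
  model.gen: re-examined; everything it read last time is the same (audit.txt unchanged, core.gen unchanged) — cache -8 kept, no run.
  stage.gen: re-examined; everything it read last time is the same (render.txt unchanged, assets.gen unchanged) — cache 1 kept, no run.
  bundle.gen: re-examined; everything it read last time is the same (stage.gen unchanged, render.txt unchanged) — cache -7 kept, no run.
  south.gen: re-examined; everything it read last time is the same (render.txt unchanged, bundle.gen unchanged) — cache 49 kept, no run.
  driver.gen: re-examined; everything it read last time is the same (assets.gen unchanged, south.gen unchanged) — cache 50 kept, no run.
  pack.gen: re-examined; everything it read last time is the same (model.gen unchanged, south.gen unchanged) — cache -57 kept, no run.
  schema.gen: re-examined; everything it read last time is the same (pack.gen unchanged, driver.gen unchanged) — cache 50 kept, no run.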